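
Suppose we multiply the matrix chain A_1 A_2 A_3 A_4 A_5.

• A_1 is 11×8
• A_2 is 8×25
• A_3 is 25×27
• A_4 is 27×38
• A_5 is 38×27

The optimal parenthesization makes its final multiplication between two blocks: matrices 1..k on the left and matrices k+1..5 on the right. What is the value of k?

1

Adjacent pairs: A_1A_2 = 11·8·25 = 2200; A_2A_3 = 8·25·27 = 5400; A_3A_4 = 25·27·38 = 25650; A_4A_5 = 27·38·27 = 27702.
Length 3: A_1..A_3: k=1: 0+5400+11·8·27=7776; k=2: 2200+0+11·25·27=9625 → min 7776 | A_2..A_4: k=2: 0+25650+8·25·38=33250; k=3: 5400+0+8·27·38=13608 → min 13608 | A_3..A_5: k=3: 0+27702+25·27·27=45927; k=4: 25650+0+25·38·27=51300 → min 45927.
Length 4: A_1..A_4: k=1: 0+13608+11·8·38=16952; k=2: 2200+25650+11·25·38=38300; k=3: 7776+0+11·27·38=19062 → min 16952 | A_2..A_5: k=2: 0+45927+8·25·27=51327; k=3: 5400+27702+8·27·27=38934; k=4: 13608+0+8·38·27=21816 → min 21816.
Top-level splits: k=1: (A_1..A_1)·(A_2..A_5) → 0+21816+11·8·27 = 24192; k=2: (A_1..A_2)·(A_3..A_5) → 2200+45927+11·25·27 = 55552; k=3: (A_1..A_3)·(A_4..A_5) → 7776+27702+11·27·27 = 43497; k=4: (A_1..A_4)·(A_5..A_5) → 16952+0+11·38·27 = 28238.
Best split is after A_1, i.e. k = 1.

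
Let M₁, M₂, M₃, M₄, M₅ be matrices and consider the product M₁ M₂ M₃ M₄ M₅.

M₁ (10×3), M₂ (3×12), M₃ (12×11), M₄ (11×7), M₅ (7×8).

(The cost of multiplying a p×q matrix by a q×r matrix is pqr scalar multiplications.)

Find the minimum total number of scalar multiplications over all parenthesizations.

Adjacent pairs: M₁M₂ = 10·3·12 = 360; M₂M₃ = 3·12·11 = 396; M₃M₄ = 12·11·7 = 924; M₄M₅ = 11·7·8 = 616.
Length 3: M₁..M₃: k=1: 0+396+10·3·11=726; k=2: 360+0+10·12·11=1680 → min 726 | M₂..M₄: k=2: 0+924+3·12·7=1176; k=3: 396+0+3·11·7=627 → min 627 | M₃..M₅: k=3: 0+616+12·11·8=1672; k=4: 924+0+12·7·8=1596 → min 1596.
Length 4: M₁..M₄: k=1: 0+627+10·3·7=837; k=2: 360+924+10·12·7=2124; k=3: 726+0+10·11·7=1496 → min 837 | M₂..M₅: k=2: 0+1596+3·12·8=1884; k=3: 396+616+3·11·8=1276; k=4: 627+0+3·7·8=795 → min 795.
Length 5: M₁..M₅: k=1: 0+795+10·3·8=1035; k=2: 360+1596+10·12·8=2916; k=3: 726+616+10·11·8=2222; k=4: 837+0+10·7·8=1397 → min 1035.
Optimal order: (M₁ (((M₂ M₃) M₄) M₅)) with cost 1035.

1035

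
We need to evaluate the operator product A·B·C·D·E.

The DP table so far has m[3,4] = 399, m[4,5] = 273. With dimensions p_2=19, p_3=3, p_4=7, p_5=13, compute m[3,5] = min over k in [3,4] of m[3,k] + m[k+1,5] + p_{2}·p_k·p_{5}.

m[3,5] = min over k∈[3,4] of m[3,k]+m[k+1,5]+p_{2}·p_k·p_{5}.
k=3: 0 + 273 + 19·3·13 = 1014; k=4: 399 + 0 + 19·7·13 = 2128.
Minimum: 1014 at k=3.

1014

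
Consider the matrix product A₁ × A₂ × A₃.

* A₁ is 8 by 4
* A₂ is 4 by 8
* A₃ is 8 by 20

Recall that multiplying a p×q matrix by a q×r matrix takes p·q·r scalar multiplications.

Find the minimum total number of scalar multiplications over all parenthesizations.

1280

Order (A₁ × (A₂ × A₃)): (A₂ × A₃): 4×8 by 8×20 → 4×20, cost 4·8·20 = 640; (A₁ × (A₂ × A₃)): 8×4 by 4×20 → 8×20, cost 8·4·20 = 640; cumulative 1280. Total 1280.
Order ((A₁ × A₂) × A₃): (A₁ × A₂): 8×4 by 4×8 → 8×8, cost 8·4·8 = 256; ((A₁ × A₂) × A₃): 8×8 by 8×20 → 8×20, cost 8·8·20 = 1280; cumulative 1536. Total 1536.
Minimum: 1280.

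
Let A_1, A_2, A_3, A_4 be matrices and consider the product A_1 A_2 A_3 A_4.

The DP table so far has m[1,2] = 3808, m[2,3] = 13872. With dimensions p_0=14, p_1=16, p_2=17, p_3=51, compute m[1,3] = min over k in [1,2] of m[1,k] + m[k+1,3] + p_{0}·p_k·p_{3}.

15946

m[1,3] = min over k∈[1,2] of m[1,k]+m[k+1,3]+p_{0}·p_k·p_{3}.
k=1: 0 + 13872 + 14·16·51 = 25296; k=2: 3808 + 0 + 14·17·51 = 15946.
Minimum: 15946 at k=2.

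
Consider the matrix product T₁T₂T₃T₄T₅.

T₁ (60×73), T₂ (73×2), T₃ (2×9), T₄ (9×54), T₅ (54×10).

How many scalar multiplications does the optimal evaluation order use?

12012

Adjacent pairs: T₁T₂ = 60·73·2 = 8760; T₂T₃ = 73·2·9 = 1314; T₃T₄ = 2·9·54 = 972; T₄T₅ = 9·54·10 = 4860.
Length 3: T₁..T₃: k=1: 0+1314+60·73·9=40734; k=2: 8760+0+60·2·9=9840 → min 9840 | T₂..T₄: k=2: 0+972+73·2·54=8856; k=3: 1314+0+73·9·54=36792 → min 8856 | T₃..T₅: k=3: 0+4860+2·9·10=5040; k=4: 972+0+2·54·10=2052 → min 2052.
Length 4: T₁..T₄: k=1: 0+8856+60·73·54=245376; k=2: 8760+972+60·2·54=16212; k=3: 9840+0+60·9·54=39000 → min 16212 | T₂..T₅: k=2: 0+2052+73·2·10=3512; k=3: 1314+4860+73·9·10=12744; k=4: 8856+0+73·54·10=48276 → min 3512.
Length 5: T₁..T₅: k=1: 0+3512+60·73·10=47312; k=2: 8760+2052+60·2·10=12012; k=3: 9840+4860+60·9·10=20100; k=4: 16212+0+60·54·10=48612 → min 12012.
Optimal order: ((T₁T₂)((T₃T₄)T₅)) with cost 12012.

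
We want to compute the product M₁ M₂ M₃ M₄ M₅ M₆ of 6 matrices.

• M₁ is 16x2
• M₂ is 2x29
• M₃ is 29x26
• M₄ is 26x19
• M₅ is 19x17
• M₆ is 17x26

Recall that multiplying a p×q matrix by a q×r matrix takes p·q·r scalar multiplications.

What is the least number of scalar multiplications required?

4858

Adjacent pairs: M₁M₂ = 16·2·29 = 928; M₂M₃ = 2·29·26 = 1508; M₃M₄ = 29·26·19 = 14326; M₄M₅ = 26·19·17 = 8398; M₅M₆ = 19·17·26 = 8398.
Length 3: M₁..M₃: k=1: 0+1508+16·2·26=2340; k=2: 928+0+16·29·26=12992 → min 2340 | M₂..M₄: k=2: 0+14326+2·29·19=15428; k=3: 1508+0+2·26·19=2496 → min 2496 | M₃..M₅: k=3: 0+8398+29·26·17=21216; k=4: 14326+0+29·19·17=23693 → min 21216 | M₄..M₆: k=4: 0+8398+26·19·26=21242; k=5: 8398+0+26·17·26=19890 → min 19890.
Length 4: M₁..M₄: k=1: 0+2496+16·2·19=3104; k=2: 928+14326+16·29·19=24070; k=3: 2340+0+16·26·19=10244 → min 3104 | M₂..M₅: k=2: 0+21216+2·29·17=22202; k=3: 1508+8398+2·26·17=10790; k=4: 2496+0+2·19·17=3142 → min 3142 | M₃..M₆: k=3: 0+19890+29·26·26=39494; k=4: 14326+8398+29·19·26=37050; k=5: 21216+0+29·17·26=34034 → min 34034.
Length 5: M₁..M₅: k=1: 0+3142+16·2·17=3686; k=2: 928+21216+16·29·17=30032; k=3: 2340+8398+16·26·17=17810; k=4: 3104+0+16·19·17=8272 → min 3686 | M₂..M₆: k=2: 0+34034+2·29·26=35542; k=3: 1508+19890+2·26·26=22750; k=4: 2496+8398+2·19·26=11882; k=5: 3142+0+2·17·26=4026 → min 4026.
Length 6: M₁..M₆: k=1: 0+4026+16·2·26=4858; k=2: 928+34034+16·29·26=47026; k=3: 2340+19890+16·26·26=33046; k=4: 3104+8398+16·19·26=19406; k=5: 3686+0+16·17·26=10758 → min 4858.
Optimal order: (M₁ ((((M₂ M₃) M₄) M₅) M₆)) with cost 4858.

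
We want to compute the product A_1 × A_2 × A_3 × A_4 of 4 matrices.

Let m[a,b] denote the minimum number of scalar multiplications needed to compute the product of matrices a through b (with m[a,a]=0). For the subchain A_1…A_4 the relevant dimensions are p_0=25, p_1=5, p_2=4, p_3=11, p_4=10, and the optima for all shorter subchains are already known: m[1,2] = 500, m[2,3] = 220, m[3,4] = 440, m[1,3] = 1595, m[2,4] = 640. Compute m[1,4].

1890

m[1,4] = min over k∈[1,3] of m[1,k]+m[k+1,4]+p_{0}·p_k·p_{4}.
k=1: 0 + 640 + 25·5·10 = 1890; k=2: 500 + 440 + 25·4·10 = 1940; k=3: 1595 + 0 + 25·11·10 = 4345.
Minimum: 1890 at k=1.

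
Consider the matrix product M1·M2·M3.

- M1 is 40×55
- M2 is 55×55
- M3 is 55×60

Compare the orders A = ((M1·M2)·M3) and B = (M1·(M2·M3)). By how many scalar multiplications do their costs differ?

60500

Order A = ((M1·M2)·M3): (M1·M2): 40×55 by 55×55 → 40×55, cost 40·55·55 = 121000; ((M1·M2)·M3): 40×55 by 55×60 → 40×60, cost 40·55·60 = 132000; cumulative 253000. Total 253000.
Order B = (M1·(M2·M3)): (M2·M3): 55×55 by 55×60 → 55×60, cost 55·55·60 = 181500; (M1·(M2·M3)): 40×55 by 55×60 → 40×60, cost 40·55·60 = 132000; cumulative 313500. Total 313500.
Difference: |253000 − 313500| = 60500.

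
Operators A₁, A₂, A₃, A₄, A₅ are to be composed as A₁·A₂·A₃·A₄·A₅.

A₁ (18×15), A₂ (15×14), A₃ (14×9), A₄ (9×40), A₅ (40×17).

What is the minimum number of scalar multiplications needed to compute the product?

13194

Adjacent pairs: A₁A₂ = 18·15·14 = 3780; A₂A₃ = 15·14·9 = 1890; A₃A₄ = 14·9·40 = 5040; A₄A₅ = 9·40·17 = 6120.
Length 3: A₁..A₃: k=1: 0+1890+18·15·9=4320; k=2: 3780+0+18·14·9=6048 → min 4320 | A₂..A₄: k=2: 0+5040+15·14·40=13440; k=3: 1890+0+15·9·40=7290 → min 7290 | A₃..A₅: k=3: 0+6120+14·9·17=8262; k=4: 5040+0+14·40·17=14560 → min 8262.
Length 4: A₁..A₄: k=1: 0+7290+18·15·40=18090; k=2: 3780+5040+18·14·40=18900; k=3: 4320+0+18·9·40=10800 → min 10800 | A₂..A₅: k=2: 0+8262+15·14·17=11832; k=3: 1890+6120+15·9·17=10305; k=4: 7290+0+15·40·17=17490 → min 10305.
Length 5: A₁..A₅: k=1: 0+10305+18·15·17=14895; k=2: 3780+8262+18·14·17=16326; k=3: 4320+6120+18·9·17=13194; k=4: 10800+0+18·40·17=23040 → min 13194.
Optimal order: ((A₁·(A₂·A₃))·(A₄·A₅)) with cost 13194.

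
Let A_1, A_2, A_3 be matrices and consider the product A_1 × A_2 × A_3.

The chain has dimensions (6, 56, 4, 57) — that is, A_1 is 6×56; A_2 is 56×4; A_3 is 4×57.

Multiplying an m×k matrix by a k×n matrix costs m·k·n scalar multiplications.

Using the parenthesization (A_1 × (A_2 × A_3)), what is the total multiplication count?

31920

(A_2 × A_3): 56×4 by 4×57 → 56×57, cost 56·4·57 = 12768
(A_1 × (A_2 × A_3)): 6×56 by 56×57 → 6×57, cost 6·56·57 = 19152; cumulative 31920
Total: 31920 scalar multiplications.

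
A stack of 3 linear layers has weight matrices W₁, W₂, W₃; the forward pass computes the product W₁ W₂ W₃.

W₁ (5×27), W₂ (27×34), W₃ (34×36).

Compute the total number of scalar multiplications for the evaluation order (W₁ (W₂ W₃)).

37908

(W₂ W₃): 27×34 by 34×36 → 27×36, cost 27·34·36 = 33048
(W₁ (W₂ W₃)): 5×27 by 27×36 → 5×36, cost 5·27·36 = 4860; cumulative 37908
Total: 37908 scalar multiplications.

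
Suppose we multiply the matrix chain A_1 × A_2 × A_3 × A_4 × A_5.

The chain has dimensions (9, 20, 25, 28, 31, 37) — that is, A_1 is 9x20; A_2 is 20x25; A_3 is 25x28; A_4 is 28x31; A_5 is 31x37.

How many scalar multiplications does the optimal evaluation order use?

28935

Adjacent pairs: A_1A_2 = 9·20·25 = 4500; A_2A_3 = 20·25·28 = 14000; A_3A_4 = 25·28·31 = 21700; A_4A_5 = 28·31·37 = 32116.
Length 3: A_1..A_3: k=1: 0+14000+9·20·28=19040; k=2: 4500+0+9·25·28=10800 → min 10800 | A_2..A_4: k=2: 0+21700+20·25·31=37200; k=3: 14000+0+20·28·31=31360 → min 31360 | A_3..A_5: k=3: 0+32116+25·28·37=58016; k=4: 21700+0+25·31·37=50375 → min 50375.
Length 4: A_1..A_4: k=1: 0+31360+9·20·31=36940; k=2: 4500+21700+9·25·31=33175; k=3: 10800+0+9·28·31=18612 → min 18612 | A_2..A_5: k=2: 0+50375+20·25·37=68875; k=3: 14000+32116+20·28·37=66836; k=4: 31360+0+20·31·37=54300 → min 54300.
Length 5: A_1..A_5: k=1: 0+54300+9·20·37=60960; k=2: 4500+50375+9·25·37=63200; k=3: 10800+32116+9·28·37=52240; k=4: 18612+0+9·31·37=28935 → min 28935.
Optimal order: ((((A_1 × A_2) × A_3) × A_4) × A_5) with cost 28935.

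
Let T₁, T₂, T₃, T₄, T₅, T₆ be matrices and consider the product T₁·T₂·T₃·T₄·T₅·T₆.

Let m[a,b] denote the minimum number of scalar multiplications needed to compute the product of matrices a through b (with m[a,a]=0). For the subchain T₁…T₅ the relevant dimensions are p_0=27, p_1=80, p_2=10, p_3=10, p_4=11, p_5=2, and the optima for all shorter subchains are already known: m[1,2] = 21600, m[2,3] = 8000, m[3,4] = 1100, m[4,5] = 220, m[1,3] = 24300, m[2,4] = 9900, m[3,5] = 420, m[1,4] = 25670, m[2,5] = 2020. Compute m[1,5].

m[1,5] = min over k∈[1,4] of m[1,k]+m[k+1,5]+p_{0}·p_k·p_{5}.
k=1: 0 + 2020 + 27·80·2 = 6340; k=2: 21600 + 420 + 27·10·2 = 22560; k=3: 24300 + 220 + 27·10·2 = 25060; k=4: 25670 + 0 + 27·11·2 = 26264.
Minimum: 6340 at k=1.

6340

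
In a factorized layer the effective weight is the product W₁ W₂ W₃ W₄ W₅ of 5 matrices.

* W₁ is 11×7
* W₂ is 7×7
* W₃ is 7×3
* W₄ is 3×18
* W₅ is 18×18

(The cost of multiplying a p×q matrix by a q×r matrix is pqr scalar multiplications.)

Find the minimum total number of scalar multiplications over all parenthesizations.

Adjacent pairs: W₁W₂ = 11·7·7 = 539; W₂W₃ = 7·7·3 = 147; W₃W₄ = 7·3·18 = 378; W₄W₅ = 3·18·18 = 972.
Length 3: W₁..W₃: k=1: 0+147+11·7·3=378; k=2: 539+0+11·7·3=770 → min 378 | W₂..W₄: k=2: 0+378+7·7·18=1260; k=3: 147+0+7·3·18=525 → min 525 | W₃..W₅: k=3: 0+972+7·3·18=1350; k=4: 378+0+7·18·18=2646 → min 1350.
Length 4: W₁..W₄: k=1: 0+525+11·7·18=1911; k=2: 539+378+11·7·18=2303; k=3: 378+0+11·3·18=972 → min 972 | W₂..W₅: k=2: 0+1350+7·7·18=2232; k=3: 147+972+7·3·18=1497; k=4: 525+0+7·18·18=2793 → min 1497.
Length 5: W₁..W₅: k=1: 0+1497+11·7·18=2883; k=2: 539+1350+11·7·18=3275; k=3: 378+972+11·3·18=1944; k=4: 972+0+11·18·18=4536 → min 1944.
Optimal order: ((W₁ (W₂ W₃)) (W₄ W₅)) with cost 1944.

1944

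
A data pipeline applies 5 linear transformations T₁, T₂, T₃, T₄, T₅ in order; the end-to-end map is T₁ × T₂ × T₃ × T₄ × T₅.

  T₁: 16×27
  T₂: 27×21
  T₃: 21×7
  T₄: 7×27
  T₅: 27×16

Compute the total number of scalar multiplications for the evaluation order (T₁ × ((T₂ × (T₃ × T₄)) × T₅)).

37854

(T₃ × T₄): 21×7 by 7×27 → 21×27, cost 21·7·27 = 3969
(T₂ × (T₃ × T₄)): 27×21 by 21×27 → 27×27, cost 27·21·27 = 15309; cumulative 19278
((T₂ × (T₃ × T₄)) × T₅): 27×27 by 27×16 → 27×16, cost 27·27·16 = 11664; cumulative 30942
(T₁ × ((T₂ × (T₃ × T₄)) × T₅)): 16×27 by 27×16 → 16×16, cost 16·27·16 = 6912; cumulative 37854
Total: 37854 scalar multiplications.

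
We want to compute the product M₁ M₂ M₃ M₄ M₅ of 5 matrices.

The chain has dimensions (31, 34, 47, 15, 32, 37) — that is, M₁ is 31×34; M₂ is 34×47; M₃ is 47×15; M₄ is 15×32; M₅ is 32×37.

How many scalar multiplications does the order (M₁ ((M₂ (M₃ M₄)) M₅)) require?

152950

(M₃ M₄): 47×15 by 15×32 → 47×32, cost 47·15·32 = 22560
(M₂ (M₃ M₄)): 34×47 by 47×32 → 34×32, cost 34·47·32 = 51136; cumulative 73696
((M₂ (M₃ M₄)) M₅): 34×32 by 32×37 → 34×37, cost 34·32·37 = 40256; cumulative 113952
(M₁ ((M₂ (M₃ M₄)) M₅)): 31×34 by 34×37 → 31×37, cost 31·34·37 = 38998; cumulative 152950
Total: 152950 scalar multiplications.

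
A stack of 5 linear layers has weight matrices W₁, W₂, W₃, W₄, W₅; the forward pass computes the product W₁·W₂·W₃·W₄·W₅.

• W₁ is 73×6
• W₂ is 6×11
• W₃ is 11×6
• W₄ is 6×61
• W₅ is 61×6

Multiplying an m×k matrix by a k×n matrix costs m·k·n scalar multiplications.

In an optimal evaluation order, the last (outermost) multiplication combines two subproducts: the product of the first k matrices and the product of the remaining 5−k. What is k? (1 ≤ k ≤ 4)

Adjacent pairs: W₁W₂ = 73·6·11 = 4818; W₂W₃ = 6·11·6 = 396; W₃W₄ = 11·6·61 = 4026; W₄W₅ = 6·61·6 = 2196.
Length 3: W₁..W₃: k=1: 0+396+73·6·6=3024; k=2: 4818+0+73·11·6=9636 → min 3024 | W₂..W₄: k=2: 0+4026+6·11·61=8052; k=3: 396+0+6·6·61=2592 → min 2592 | W₃..W₅: k=3: 0+2196+11·6·6=2592; k=4: 4026+0+11·61·6=8052 → min 2592.
Length 4: W₁..W₄: k=1: 0+2592+73·6·61=29310; k=2: 4818+4026+73·11·61=57827; k=3: 3024+0+73·6·61=29742 → min 29310 | W₂..W₅: k=2: 0+2592+6·11·6=2988; k=3: 396+2196+6·6·6=2808; k=4: 2592+0+6·61·6=4788 → min 2808.
Top-level splits: k=1: (W₁..W₁)·(W₂..W₅) → 0+2808+73·6·6 = 5436; k=2: (W₁..W₂)·(W₃..W₅) → 4818+2592+73·11·6 = 12228; k=3: (W₁..W₃)·(W₄..W₅) → 3024+2196+73·6·6 = 7848; k=4: (W₁..W₄)·(W₅..W₅) → 29310+0+73·61·6 = 56028.
Best split is after W₁, i.e. k = 1.

1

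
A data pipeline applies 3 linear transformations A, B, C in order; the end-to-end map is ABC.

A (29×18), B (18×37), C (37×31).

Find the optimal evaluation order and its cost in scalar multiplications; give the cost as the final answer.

(A(BC)): cost 36828.
((AB)C): cost 52577.
Optimal: (A(BC)) with cost 36828.

36828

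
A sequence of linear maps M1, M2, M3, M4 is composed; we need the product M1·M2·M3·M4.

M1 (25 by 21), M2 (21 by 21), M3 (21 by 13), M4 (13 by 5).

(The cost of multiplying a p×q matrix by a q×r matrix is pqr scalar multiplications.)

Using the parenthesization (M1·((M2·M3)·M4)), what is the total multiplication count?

(M2·M3): 21×21 by 21×13 → 21×13, cost 21·21·13 = 5733
((M2·M3)·M4): 21×13 by 13×5 → 21×5, cost 21·13·5 = 1365; cumulative 7098
(M1·((M2·M3)·M4)): 25×21 by 21×5 → 25×5, cost 25·21·5 = 2625; cumulative 9723
Total: 9723 scalar multiplications.

9723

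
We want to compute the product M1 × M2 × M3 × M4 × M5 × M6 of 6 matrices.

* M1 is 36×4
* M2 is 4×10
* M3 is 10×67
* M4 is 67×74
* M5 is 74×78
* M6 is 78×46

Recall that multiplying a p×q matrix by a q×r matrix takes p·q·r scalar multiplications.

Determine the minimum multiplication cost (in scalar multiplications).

66576

Adjacent pairs: M1M2 = 36·4·10 = 1440; M2M3 = 4·10·67 = 2680; M3M4 = 10·67·74 = 49580; M4M5 = 67·74·78 = 386724; M5M6 = 74·78·46 = 265512.
Length 3: M1..M3: k=1: 0+2680+36·4·67=12328; k=2: 1440+0+36·10·67=25560 → min 12328 | M2..M4: k=2: 0+49580+4·10·74=52540; k=3: 2680+0+4·67·74=22512 → min 22512 | M3..M5: k=3: 0+386724+10·67·78=438984; k=4: 49580+0+10·74·78=107300 → min 107300 | M4..M6: k=4: 0+265512+67·74·46=493580; k=5: 386724+0+67·78·46=627120 → min 493580.
Length 4: M1..M4: k=1: 0+22512+36·4·74=33168; k=2: 1440+49580+36·10·74=77660; k=3: 12328+0+36·67·74=190816 → min 33168 | M2..M5: k=2: 0+107300+4·10·78=110420; k=3: 2680+386724+4·67·78=410308; k=4: 22512+0+4·74·78=45600 → min 45600 | M3..M6: k=3: 0+493580+10·67·46=524400; k=4: 49580+265512+10·74·46=349132; k=5: 107300+0+10·78·46=143180 → min 143180.
Length 5: M1..M5: k=1: 0+45600+36·4·78=56832; k=2: 1440+107300+36·10·78=136820; k=3: 12328+386724+36·67·78=587188; k=4: 33168+0+36·74·78=240960 → min 56832 | M2..M6: k=2: 0+143180+4·10·46=145020; k=3: 2680+493580+4·67·46=508588; k=4: 22512+265512+4·74·46=301640; k=5: 45600+0+4·78·46=59952 → min 59952.
Length 6: M1..M6: k=1: 0+59952+36·4·46=66576; k=2: 1440+143180+36·10·46=161180; k=3: 12328+493580+36·67·46=616860; k=4: 33168+265512+36·74·46=421224; k=5: 56832+0+36·78·46=186000 → min 66576.
Optimal order: (M1 × ((((M2 × M3) × M4) × M5) × M6)) with cost 66576.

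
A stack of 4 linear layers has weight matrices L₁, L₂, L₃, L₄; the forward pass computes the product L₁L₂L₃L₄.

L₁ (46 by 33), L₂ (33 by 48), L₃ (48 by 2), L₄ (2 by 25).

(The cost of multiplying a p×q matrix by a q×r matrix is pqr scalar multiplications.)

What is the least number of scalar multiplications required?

8504

Adjacent pairs: L₁L₂ = 46·33·48 = 72864; L₂L₃ = 33·48·2 = 3168; L₃L₄ = 48·2·25 = 2400.
Length 3: L₁..L₃: k=1: 0+3168+46·33·2=6204; k=2: 72864+0+46·48·2=77280 → min 6204 | L₂..L₄: k=2: 0+2400+33·48·25=42000; k=3: 3168+0+33·2·25=4818 → min 4818.
Length 4: L₁..L₄: k=1: 0+4818+46·33·25=42768; k=2: 72864+2400+46·48·25=130464; k=3: 6204+0+46·2·25=8504 → min 8504.
Optimal order: ((L₁(L₂L₃))L₄) with cost 8504.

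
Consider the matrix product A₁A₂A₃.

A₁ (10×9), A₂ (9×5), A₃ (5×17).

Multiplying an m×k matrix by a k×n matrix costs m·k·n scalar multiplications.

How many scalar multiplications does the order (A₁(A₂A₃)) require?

2295

(A₂A₃): 9×5 by 5×17 → 9×17, cost 9·5·17 = 765
(A₁(A₂A₃)): 10×9 by 9×17 → 10×17, cost 10·9·17 = 1530; cumulative 2295
Total: 2295 scalar multiplications.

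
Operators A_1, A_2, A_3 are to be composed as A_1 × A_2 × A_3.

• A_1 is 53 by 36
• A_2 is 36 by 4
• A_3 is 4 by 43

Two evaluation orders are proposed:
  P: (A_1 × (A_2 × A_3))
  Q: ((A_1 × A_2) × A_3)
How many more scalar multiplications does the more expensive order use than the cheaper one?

71488

Order P = (A_1 × (A_2 × A_3)): (A_2 × A_3): 36×4 by 4×43 → 36×43, cost 36·4·43 = 6192; (A_1 × (A_2 × A_3)): 53×36 by 36×43 → 53×43, cost 53·36·43 = 82044; cumulative 88236. Total 88236.
Order Q = ((A_1 × A_2) × A_3): (A_1 × A_2): 53×36 by 36×4 → 53×4, cost 53·36·4 = 7632; ((A_1 × A_2) × A_3): 53×4 by 4×43 → 53×43, cost 53·4·43 = 9116; cumulative 16748. Total 16748.
Difference: |88236 − 16748| = 71488.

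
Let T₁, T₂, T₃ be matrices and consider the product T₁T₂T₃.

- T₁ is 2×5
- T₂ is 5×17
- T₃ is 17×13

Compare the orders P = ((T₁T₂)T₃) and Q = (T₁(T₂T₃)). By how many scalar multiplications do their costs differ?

Order P = ((T₁T₂)T₃): (T₁T₂): 2×5 by 5×17 → 2×17, cost 2·5·17 = 170; ((T₁T₂)T₃): 2×17 by 17×13 → 2×13, cost 2·17·13 = 442; cumulative 612. Total 612.
Order Q = (T₁(T₂T₃)): (T₂T₃): 5×17 by 17×13 → 5×13, cost 5·17·13 = 1105; (T₁(T₂T₃)): 2×5 by 5×13 → 2×13, cost 2·5·13 = 130; cumulative 1235. Total 1235.
Difference: |612 − 1235| = 623.

623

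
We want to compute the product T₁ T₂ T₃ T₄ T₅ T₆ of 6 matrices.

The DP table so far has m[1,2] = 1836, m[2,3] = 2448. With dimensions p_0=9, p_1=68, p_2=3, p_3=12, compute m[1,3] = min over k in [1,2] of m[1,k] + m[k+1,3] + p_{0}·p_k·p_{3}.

m[1,3] = min over k∈[1,2] of m[1,k]+m[k+1,3]+p_{0}·p_k·p_{3}.
k=1: 0 + 2448 + 9·68·12 = 9792; k=2: 1836 + 0 + 9·3·12 = 2160.
Minimum: 2160 at k=2.

2160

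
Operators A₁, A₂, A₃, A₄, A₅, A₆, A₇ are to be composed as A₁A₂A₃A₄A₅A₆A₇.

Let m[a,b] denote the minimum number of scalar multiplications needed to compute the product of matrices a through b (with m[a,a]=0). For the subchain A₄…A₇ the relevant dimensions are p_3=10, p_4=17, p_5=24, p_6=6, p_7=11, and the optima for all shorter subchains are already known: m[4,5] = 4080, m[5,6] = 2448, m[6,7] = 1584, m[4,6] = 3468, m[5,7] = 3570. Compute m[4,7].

m[4,7] = min over k∈[4,6] of m[4,k]+m[k+1,7]+p_{3}·p_k·p_{7}.
k=4: 0 + 3570 + 10·17·11 = 5440; k=5: 4080 + 1584 + 10·24·11 = 8304; k=6: 3468 + 0 + 10·6·11 = 4128.
Minimum: 4128 at k=6.

4128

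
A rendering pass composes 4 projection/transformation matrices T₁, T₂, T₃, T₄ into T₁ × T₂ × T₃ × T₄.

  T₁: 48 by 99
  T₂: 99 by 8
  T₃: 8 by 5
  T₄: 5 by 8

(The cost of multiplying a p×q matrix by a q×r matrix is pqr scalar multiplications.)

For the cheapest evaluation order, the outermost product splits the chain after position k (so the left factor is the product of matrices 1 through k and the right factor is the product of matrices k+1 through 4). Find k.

Adjacent pairs: T₁T₂ = 48·99·8 = 38016; T₂T₃ = 99·8·5 = 3960; T₃T₄ = 8·5·8 = 320.
Length 3: T₁..T₃: k=1: 0+3960+48·99·5=27720; k=2: 38016+0+48·8·5=39936 → min 27720 | T₂..T₄: k=2: 0+320+99·8·8=6656; k=3: 3960+0+99·5·8=7920 → min 6656.
Top-level splits: k=1: (T₁..T₁)·(T₂..T₄) → 0+6656+48·99·8 = 44672; k=2: (T₁..T₂)·(T₃..T₄) → 38016+320+48·8·8 = 41408; k=3: (T₁..T₃)·(T₄..T₄) → 27720+0+48·5·8 = 29640.
Best split is after T₃, i.e. k = 3.

3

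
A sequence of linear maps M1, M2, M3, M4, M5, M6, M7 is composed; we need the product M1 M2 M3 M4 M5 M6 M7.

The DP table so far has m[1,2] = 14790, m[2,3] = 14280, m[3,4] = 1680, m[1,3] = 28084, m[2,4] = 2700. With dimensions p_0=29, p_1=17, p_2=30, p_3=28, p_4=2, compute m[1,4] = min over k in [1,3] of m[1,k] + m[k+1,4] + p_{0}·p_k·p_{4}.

m[1,4] = min over k∈[1,3] of m[1,k]+m[k+1,4]+p_{0}·p_k·p_{4}.
k=1: 0 + 2700 + 29·17·2 = 3686; k=2: 14790 + 1680 + 29·30·2 = 18210; k=3: 28084 + 0 + 29·28·2 = 29708.
Minimum: 3686 at k=1.

3686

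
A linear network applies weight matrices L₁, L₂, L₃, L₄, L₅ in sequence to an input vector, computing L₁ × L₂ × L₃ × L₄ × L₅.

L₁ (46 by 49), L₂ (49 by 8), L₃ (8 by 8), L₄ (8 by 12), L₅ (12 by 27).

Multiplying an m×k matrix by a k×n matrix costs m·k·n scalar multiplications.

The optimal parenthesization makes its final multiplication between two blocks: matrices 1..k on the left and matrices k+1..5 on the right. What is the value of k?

Adjacent pairs: L₁L₂ = 46·49·8 = 18032; L₂L₃ = 49·8·8 = 3136; L₃L₄ = 8·8·12 = 768; L₄L₅ = 8·12·27 = 2592.
Length 3: L₁..L₃: k=1: 0+3136+46·49·8=21168; k=2: 18032+0+46·8·8=20976 → min 20976 | L₂..L₄: k=2: 0+768+49·8·12=5472; k=3: 3136+0+49·8·12=7840 → min 5472 | L₃..L₅: k=3: 0+2592+8·8·27=4320; k=4: 768+0+8·12·27=3360 → min 3360.
Length 4: L₁..L₄: k=1: 0+5472+46·49·12=32520; k=2: 18032+768+46·8·12=23216; k=3: 20976+0+46·8·12=25392 → min 23216 | L₂..L₅: k=2: 0+3360+49·8·27=13944; k=3: 3136+2592+49·8·27=16312; k=4: 5472+0+49·12·27=21348 → min 13944.
Top-level splits: k=1: (L₁..L₁)·(L₂..L₅) → 0+13944+46·49·27 = 74802; k=2: (L₁..L₂)·(L₃..L₅) → 18032+3360+46·8·27 = 31328; k=3: (L₁..L₃)·(L₄..L₅) → 20976+2592+46·8·27 = 33504; k=4: (L₁..L₄)·(L₅..L₅) → 23216+0+46·12·27 = 38120.
Best split is after L₂, i.e. k = 2.

2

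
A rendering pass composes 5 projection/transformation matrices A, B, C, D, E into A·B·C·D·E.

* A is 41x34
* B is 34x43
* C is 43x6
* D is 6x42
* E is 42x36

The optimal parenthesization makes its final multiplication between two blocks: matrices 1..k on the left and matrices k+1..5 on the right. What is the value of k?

3

Adjacent pairs: AB = 41·34·43 = 59942; BC = 34·43·6 = 8772; CD = 43·6·42 = 10836; DE = 6·42·36 = 9072.
Length 3: A..C: k=1: 0+8772+41·34·6=17136; k=2: 59942+0+41·43·6=70520 → min 17136 | B..D: k=2: 0+10836+34·43·42=72240; k=3: 8772+0+34·6·42=17340 → min 17340 | C..E: k=3: 0+9072+43·6·36=18360; k=4: 10836+0+43·42·36=75852 → min 18360.
Length 4: A..D: k=1: 0+17340+41·34·42=75888; k=2: 59942+10836+41·43·42=144824; k=3: 17136+0+41·6·42=27468 → min 27468 | B..E: k=2: 0+18360+34·43·36=70992; k=3: 8772+9072+34·6·36=25188; k=4: 17340+0+34·42·36=68748 → min 25188.
Top-level splits: k=1: (A..A)·(B..E) → 0+25188+41·34·36 = 75372; k=2: (A..B)·(C..E) → 59942+18360+41·43·36 = 141770; k=3: (A..C)·(D..E) → 17136+9072+41·6·36 = 35064; k=4: (A..D)·(E..E) → 27468+0+41·42·36 = 89460.
Best split is after C, i.e. k = 3.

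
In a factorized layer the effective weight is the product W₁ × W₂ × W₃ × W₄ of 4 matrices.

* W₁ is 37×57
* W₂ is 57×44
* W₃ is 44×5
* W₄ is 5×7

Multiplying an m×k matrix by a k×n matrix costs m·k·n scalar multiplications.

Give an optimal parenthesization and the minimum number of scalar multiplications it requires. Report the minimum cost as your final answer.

Adjacent pairs: W₁W₂ = 37·57·44 = 92796; W₂W₃ = 57·44·5 = 12540; W₃W₄ = 44·5·7 = 1540.
Length 3: W₁..W₃: k=1: 0+12540+37·57·5=23085; k=2: 92796+0+37·44·5=100936 → min 23085 | W₂..W₄: k=2: 0+1540+57·44·7=19096; k=3: 12540+0+57·5·7=14535 → min 14535.
Length 4: W₁..W₄: k=1: 0+14535+37·57·7=29298; k=2: 92796+1540+37·44·7=105732; k=3: 23085+0+37·5·7=24380 → min 24380.
Optimal parenthesization: ((W₁ × (W₂ × W₃)) × W₄) with cost 24380.

24380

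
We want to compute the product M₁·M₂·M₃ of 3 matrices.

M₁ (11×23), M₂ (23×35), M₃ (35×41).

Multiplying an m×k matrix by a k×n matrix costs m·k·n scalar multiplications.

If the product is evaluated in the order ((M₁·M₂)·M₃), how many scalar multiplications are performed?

(M₁·M₂): 11×23 by 23×35 → 11×35, cost 11·23·35 = 8855
((M₁·M₂)·M₃): 11×35 by 35×41 → 11×41, cost 11·35·41 = 15785; cumulative 24640
Total: 24640 scalar multiplications.

24640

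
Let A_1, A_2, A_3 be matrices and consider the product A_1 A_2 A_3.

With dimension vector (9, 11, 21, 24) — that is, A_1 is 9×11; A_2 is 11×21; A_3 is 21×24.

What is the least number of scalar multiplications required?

6615

Order (A_1 (A_2 A_3)): (A_2 A_3): 11×21 by 21×24 → 11×24, cost 11·21·24 = 5544; (A_1 (A_2 A_3)): 9×11 by 11×24 → 9×24, cost 9·11·24 = 2376; cumulative 7920. Total 7920.
Order ((A_1 A_2) A_3): (A_1 A_2): 9×11 by 11×21 → 9×21, cost 9·11·21 = 2079; ((A_1 A_2) A_3): 9×21 by 21×24 → 9×24, cost 9·21·24 = 4536; cumulative 6615. Total 6615.
Minimum: 6615.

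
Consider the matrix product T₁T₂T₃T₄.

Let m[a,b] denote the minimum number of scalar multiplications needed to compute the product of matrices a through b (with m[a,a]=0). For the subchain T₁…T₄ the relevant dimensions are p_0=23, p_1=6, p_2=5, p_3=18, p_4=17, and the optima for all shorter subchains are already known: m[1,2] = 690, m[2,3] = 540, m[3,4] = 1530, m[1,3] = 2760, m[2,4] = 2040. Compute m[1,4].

4175

m[1,4] = min over k∈[1,3] of m[1,k]+m[k+1,4]+p_{0}·p_k·p_{4}.
k=1: 0 + 2040 + 23·6·17 = 4386; k=2: 690 + 1530 + 23·5·17 = 4175; k=3: 2760 + 0 + 23·18·17 = 9798.
Minimum: 4175 at k=2.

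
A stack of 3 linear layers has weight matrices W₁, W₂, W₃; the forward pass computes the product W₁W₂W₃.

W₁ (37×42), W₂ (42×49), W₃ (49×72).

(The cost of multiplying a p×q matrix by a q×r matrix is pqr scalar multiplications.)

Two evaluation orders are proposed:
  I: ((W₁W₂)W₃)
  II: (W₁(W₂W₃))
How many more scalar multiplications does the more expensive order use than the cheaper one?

Order I = ((W₁W₂)W₃): (W₁W₂): 37×42 by 42×49 → 37×49, cost 37·42·49 = 76146; ((W₁W₂)W₃): 37×49 by 49×72 → 37×72, cost 37·49·72 = 130536; cumulative 206682. Total 206682.
Order II = (W₁(W₂W₃)): (W₂W₃): 42×49 by 49×72 → 42×72, cost 42·49·72 = 148176; (W₁(W₂W₃)): 37×42 by 42×72 → 37×72, cost 37·42·72 = 111888; cumulative 260064. Total 260064.
Difference: |206682 − 260064| = 53382.

53382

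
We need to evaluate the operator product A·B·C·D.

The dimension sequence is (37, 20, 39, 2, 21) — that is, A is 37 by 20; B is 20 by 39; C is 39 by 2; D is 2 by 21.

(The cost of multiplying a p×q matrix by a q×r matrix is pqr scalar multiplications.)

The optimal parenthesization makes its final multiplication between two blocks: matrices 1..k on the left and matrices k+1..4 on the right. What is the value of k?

Adjacent pairs: AB = 37·20·39 = 28860; BC = 20·39·2 = 1560; CD = 39·2·21 = 1638.
Length 3: A..C: k=1: 0+1560+37·20·2=3040; k=2: 28860+0+37·39·2=31746 → min 3040 | B..D: k=2: 0+1638+20·39·21=18018; k=3: 1560+0+20·2·21=2400 → min 2400.
Top-level splits: k=1: (A..A)·(B..D) → 0+2400+37·20·21 = 17940; k=2: (A..B)·(C..D) → 28860+1638+37·39·21 = 60801; k=3: (A..C)·(D..D) → 3040+0+37·2·21 = 4594.
Best split is after C, i.e. k = 3.

3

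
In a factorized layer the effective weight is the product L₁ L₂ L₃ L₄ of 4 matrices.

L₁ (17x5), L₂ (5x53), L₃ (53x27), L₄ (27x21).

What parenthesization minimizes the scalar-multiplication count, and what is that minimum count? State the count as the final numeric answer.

Adjacent pairs: L₁L₂ = 17·5·53 = 4505; L₂L₃ = 5·53·27 = 7155; L₃L₄ = 53·27·21 = 30051.
Length 3: L₁..L₃: k=1: 0+7155+17·5·27=9450; k=2: 4505+0+17·53·27=28832 → min 9450 | L₂..L₄: k=2: 0+30051+5·53·21=35616; k=3: 7155+0+5·27·21=9990 → min 9990.
Length 4: L₁..L₄: k=1: 0+9990+17·5·21=11775; k=2: 4505+30051+17·53·21=53477; k=3: 9450+0+17·27·21=19089 → min 11775.
Optimal parenthesization: (L₁ ((L₂ L₃) L₄)) with cost 11775.

11775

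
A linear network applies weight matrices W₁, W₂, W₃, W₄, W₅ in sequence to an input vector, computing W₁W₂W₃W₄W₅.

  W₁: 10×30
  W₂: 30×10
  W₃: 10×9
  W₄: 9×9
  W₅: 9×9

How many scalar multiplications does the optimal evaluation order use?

5439

Adjacent pairs: W₁W₂ = 10·30·10 = 3000; W₂W₃ = 30·10·9 = 2700; W₃W₄ = 10·9·9 = 810; W₄W₅ = 9·9·9 = 729.
Length 3: W₁..W₃: k=1: 0+2700+10·30·9=5400; k=2: 3000+0+10·10·9=3900 → min 3900 | W₂..W₄: k=2: 0+810+30·10·9=3510; k=3: 2700+0+30·9·9=5130 → min 3510 | W₃..W₅: k=3: 0+729+10·9·9=1539; k=4: 810+0+10·9·9=1620 → min 1539.
Length 4: W₁..W₄: k=1: 0+3510+10·30·9=6210; k=2: 3000+810+10·10·9=4710; k=3: 3900+0+10·9·9=4710 → min 4710 | W₂..W₅: k=2: 0+1539+30·10·9=4239; k=3: 2700+729+30·9·9=5859; k=4: 3510+0+30·9·9=5940 → min 4239.
Length 5: W₁..W₅: k=1: 0+4239+10·30·9=6939; k=2: 3000+1539+10·10·9=5439; k=3: 3900+729+10·9·9=5439; k=4: 4710+0+10·9·9=5520 → min 5439.
Optimal order: ((W₁W₂)(W₃(W₄W₅))) with cost 5439.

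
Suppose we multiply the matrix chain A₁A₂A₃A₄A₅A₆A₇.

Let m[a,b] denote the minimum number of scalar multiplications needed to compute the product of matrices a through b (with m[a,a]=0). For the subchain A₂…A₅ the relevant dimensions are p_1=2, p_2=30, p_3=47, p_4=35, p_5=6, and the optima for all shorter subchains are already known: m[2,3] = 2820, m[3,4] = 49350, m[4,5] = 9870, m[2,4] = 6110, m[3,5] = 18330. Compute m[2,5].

6530

m[2,5] = min over k∈[2,4] of m[2,k]+m[k+1,5]+p_{1}·p_k·p_{5}.
k=2: 0 + 18330 + 2·30·6 = 18690; k=3: 2820 + 9870 + 2·47·6 = 13254; k=4: 6110 + 0 + 2·35·6 = 6530.
Minimum: 6530 at k=4.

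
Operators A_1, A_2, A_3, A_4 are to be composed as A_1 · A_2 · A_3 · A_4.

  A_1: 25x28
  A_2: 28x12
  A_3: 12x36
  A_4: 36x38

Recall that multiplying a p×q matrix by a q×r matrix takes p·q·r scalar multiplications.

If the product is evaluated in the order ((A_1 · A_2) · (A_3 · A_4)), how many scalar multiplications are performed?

(A_1 · A_2): 25×28 by 28×12 → 25×12, cost 25·28·12 = 8400
(A_3 · A_4): 12×36 by 36×38 → 12×38, cost 12·36·38 = 16416
((A_1 · A_2) · (A_3 · A_4)): 25×12 by 12×38 → 25×38, cost 25·12·38 = 11400; cumulative 36216
Total: 36216 scalar multiplications.

36216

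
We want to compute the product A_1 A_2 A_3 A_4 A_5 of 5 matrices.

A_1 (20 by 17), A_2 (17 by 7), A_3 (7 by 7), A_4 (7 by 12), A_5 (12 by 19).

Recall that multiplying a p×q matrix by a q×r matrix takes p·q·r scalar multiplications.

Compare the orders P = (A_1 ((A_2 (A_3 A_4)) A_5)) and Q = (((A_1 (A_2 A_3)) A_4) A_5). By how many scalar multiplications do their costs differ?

2899

Order P = (A_1 ((A_2 (A_3 A_4)) A_5)): (A_3 A_4): 7×7 by 7×12 → 7×12, cost 7·7·12 = 588; (A_2 (A_3 A_4)): 17×7 by 7×12 → 17×12, cost 17·7·12 = 1428; cumulative 2016; ((A_2 (A_3 A_4)) A_5): 17×12 by 12×19 → 17×19, cost 17·12·19 = 3876; cumulative 5892; (A_1 ((A_2 (A_3 A_4)) A_5)): 20×17 by 17×19 → 20×19, cost 20·17·19 = 6460; cumulative 12352. Total 12352.
Order Q = (((A_1 (A_2 A_3)) A_4) A_5): (A_2 A_3): 17×7 by 7×7 → 17×7, cost 17·7·7 = 833; (A_1 (A_2 A_3)): 20×17 by 17×7 → 20×7, cost 20·17·7 = 2380; cumulative 3213; ((A_1 (A_2 A_3)) A_4): 20×7 by 7×12 → 20×12, cost 20·7·12 = 1680; cumulative 4893; (((A_1 (A_2 A_3)) A_4) A_5): 20×12 by 12×19 → 20×19, cost 20·12·19 = 4560; cumulative 9453. Total 9453.
Difference: |12352 − 9453| = 2899.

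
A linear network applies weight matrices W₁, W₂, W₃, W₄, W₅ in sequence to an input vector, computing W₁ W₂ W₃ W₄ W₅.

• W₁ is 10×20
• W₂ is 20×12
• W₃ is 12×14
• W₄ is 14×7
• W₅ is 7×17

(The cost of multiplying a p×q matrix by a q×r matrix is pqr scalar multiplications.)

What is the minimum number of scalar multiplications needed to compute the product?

Adjacent pairs: W₁W₂ = 10·20·12 = 2400; W₂W₃ = 20·12·14 = 3360; W₃W₄ = 12·14·7 = 1176; W₄W₅ = 14·7·17 = 1666.
Length 3: W₁..W₃: k=1: 0+3360+10·20·14=6160; k=2: 2400+0+10·12·14=4080 → min 4080 | W₂..W₄: k=2: 0+1176+20·12·7=2856; k=3: 3360+0+20·14·7=5320 → min 2856 | W₃..W₅: k=3: 0+1666+12·14·17=4522; k=4: 1176+0+12·7·17=2604 → min 2604.
Length 4: W₁..W₄: k=1: 0+2856+10·20·7=4256; k=2: 2400+1176+10·12·7=4416; k=3: 4080+0+10·14·7=5060 → min 4256 | W₂..W₅: k=2: 0+2604+20·12·17=6684; k=3: 3360+1666+20·14·17=9786; k=4: 2856+0+20·7·17=5236 → min 5236.
Length 5: W₁..W₅: k=1: 0+5236+10·20·17=8636; k=2: 2400+2604+10·12·17=7044; k=3: 4080+1666+10·14·17=8126; k=4: 4256+0+10·7·17=5446 → min 5446.
Optimal order: ((W₁ (W₂ (W₃ W₄))) W₅) with cost 5446.

5446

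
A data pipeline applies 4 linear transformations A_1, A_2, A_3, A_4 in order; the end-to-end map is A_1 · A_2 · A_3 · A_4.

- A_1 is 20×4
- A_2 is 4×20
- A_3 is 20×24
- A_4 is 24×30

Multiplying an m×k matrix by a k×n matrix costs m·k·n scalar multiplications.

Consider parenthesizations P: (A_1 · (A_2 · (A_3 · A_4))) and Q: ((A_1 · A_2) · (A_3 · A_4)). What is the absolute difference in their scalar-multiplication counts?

Order P = (A_1 · (A_2 · (A_3 · A_4))): (A_3 · A_4): 20×24 by 24×30 → 20×30, cost 20·24·30 = 14400; (A_2 · (A_3 · A_4)): 4×20 by 20×30 → 4×30, cost 4·20·30 = 2400; cumulative 16800; (A_1 · (A_2 · (A_3 · A_4))): 20×4 by 4×30 → 20×30, cost 20·4·30 = 2400; cumulative 19200. Total 19200.
Order Q = ((A_1 · A_2) · (A_3 · A_4)): (A_1 · A_2): 20×4 by 4×20 → 20×20, cost 20·4·20 = 1600; (A_3 · A_4): 20×24 by 24×30 → 20×30, cost 20·24·30 = 14400; ((A_1 · A_2) · (A_3 · A_4)): 20×20 by 20×30 → 20×30, cost 20·20·30 = 12000; cumulative 28000. Total 28000.
Difference: |19200 − 28000| = 8800.

8800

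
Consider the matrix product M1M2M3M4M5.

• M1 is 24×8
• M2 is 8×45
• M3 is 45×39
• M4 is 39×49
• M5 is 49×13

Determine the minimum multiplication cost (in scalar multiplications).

36920

Adjacent pairs: M1M2 = 24·8·45 = 8640; M2M3 = 8·45·39 = 14040; M3M4 = 45·39·49 = 85995; M4M5 = 39·49·13 = 24843.
Length 3: M1..M3: k=1: 0+14040+24·8·39=21528; k=2: 8640+0+24·45·39=50760 → min 21528 | M2..M4: k=2: 0+85995+8·45·49=103635; k=3: 14040+0+8·39·49=29328 → min 29328 | M3..M5: k=3: 0+24843+45·39·13=47658; k=4: 85995+0+45·49·13=114660 → min 47658.
Length 4: M1..M4: k=1: 0+29328+24·8·49=38736; k=2: 8640+85995+24·45·49=147555; k=3: 21528+0+24·39·49=67392 → min 38736 | M2..M5: k=2: 0+47658+8·45·13=52338; k=3: 14040+24843+8·39·13=42939; k=4: 29328+0+8·49·13=34424 → min 34424.
Length 5: M1..M5: k=1: 0+34424+24·8·13=36920; k=2: 8640+47658+24·45·13=70338; k=3: 21528+24843+24·39·13=58539; k=4: 38736+0+24·49·13=54024 → min 36920.
Optimal order: (M1(((M2M3)M4)M5)) with cost 36920.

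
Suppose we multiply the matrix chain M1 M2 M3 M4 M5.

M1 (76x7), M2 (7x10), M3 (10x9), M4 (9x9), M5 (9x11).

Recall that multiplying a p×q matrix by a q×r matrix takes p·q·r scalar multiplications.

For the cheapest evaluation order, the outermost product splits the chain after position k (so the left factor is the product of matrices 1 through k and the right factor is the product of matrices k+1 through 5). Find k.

1

Adjacent pairs: M1M2 = 76·7·10 = 5320; M2M3 = 7·10·9 = 630; M3M4 = 10·9·9 = 810; M4M5 = 9·9·11 = 891.
Length 3: M1..M3: k=1: 0+630+76·7·9=5418; k=2: 5320+0+76·10·9=12160 → min 5418 | M2..M4: k=2: 0+810+7·10·9=1440; k=3: 630+0+7·9·9=1197 → min 1197 | M3..M5: k=3: 0+891+10·9·11=1881; k=4: 810+0+10·9·11=1800 → min 1800.
Length 4: M1..M4: k=1: 0+1197+76·7·9=5985; k=2: 5320+810+76·10·9=12970; k=3: 5418+0+76·9·9=11574 → min 5985 | M2..M5: k=2: 0+1800+7·10·11=2570; k=3: 630+891+7·9·11=2214; k=4: 1197+0+7·9·11=1890 → min 1890.
Top-level splits: k=1: (M1..M1)·(M2..M5) → 0+1890+76·7·11 = 7742; k=2: (M1..M2)·(M3..M5) → 5320+1800+76·10·11 = 15480; k=3: (M1..M3)·(M4..M5) → 5418+891+76·9·11 = 13833; k=4: (M1..M4)·(M5..M5) → 5985+0+76·9·11 = 13509.
Best split is after M1, i.e. k = 1.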